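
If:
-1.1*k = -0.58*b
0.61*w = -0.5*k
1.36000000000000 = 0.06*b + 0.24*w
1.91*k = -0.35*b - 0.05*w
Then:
No Solution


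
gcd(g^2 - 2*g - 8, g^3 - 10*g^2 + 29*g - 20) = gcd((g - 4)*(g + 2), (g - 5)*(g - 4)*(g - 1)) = g - 4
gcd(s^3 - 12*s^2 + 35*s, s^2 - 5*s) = s^2 - 5*s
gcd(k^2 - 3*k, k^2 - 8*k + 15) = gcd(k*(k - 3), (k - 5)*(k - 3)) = k - 3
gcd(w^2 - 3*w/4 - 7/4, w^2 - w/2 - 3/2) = w + 1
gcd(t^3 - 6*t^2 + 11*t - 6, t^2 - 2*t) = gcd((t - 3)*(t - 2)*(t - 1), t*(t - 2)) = t - 2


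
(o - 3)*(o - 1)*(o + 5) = o^3 + o^2 - 17*o + 15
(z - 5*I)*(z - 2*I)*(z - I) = z^3 - 8*I*z^2 - 17*z + 10*I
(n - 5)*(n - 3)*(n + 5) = n^3 - 3*n^2 - 25*n + 75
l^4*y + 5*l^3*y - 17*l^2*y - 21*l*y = l*(l - 3)*(l + 7)*(l*y + y)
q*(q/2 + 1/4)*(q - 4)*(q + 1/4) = q^4/2 - 13*q^3/8 - 23*q^2/16 - q/4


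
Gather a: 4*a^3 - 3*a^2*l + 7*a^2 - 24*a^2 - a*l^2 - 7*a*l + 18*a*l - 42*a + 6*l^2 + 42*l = 4*a^3 + a^2*(-3*l - 17) + a*(-l^2 + 11*l - 42) + 6*l^2 + 42*l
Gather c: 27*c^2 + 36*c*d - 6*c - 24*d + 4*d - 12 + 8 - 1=27*c^2 + c*(36*d - 6) - 20*d - 5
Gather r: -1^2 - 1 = -2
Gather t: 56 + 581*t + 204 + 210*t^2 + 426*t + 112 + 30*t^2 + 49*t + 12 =240*t^2 + 1056*t + 384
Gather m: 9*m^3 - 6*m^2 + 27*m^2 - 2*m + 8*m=9*m^3 + 21*m^2 + 6*m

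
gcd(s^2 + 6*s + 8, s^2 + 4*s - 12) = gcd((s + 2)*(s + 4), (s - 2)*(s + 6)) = 1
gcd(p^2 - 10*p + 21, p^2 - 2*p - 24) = 1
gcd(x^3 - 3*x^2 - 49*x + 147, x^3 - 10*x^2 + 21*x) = x^2 - 10*x + 21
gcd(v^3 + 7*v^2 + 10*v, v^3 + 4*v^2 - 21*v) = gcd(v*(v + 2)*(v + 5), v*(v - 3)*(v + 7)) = v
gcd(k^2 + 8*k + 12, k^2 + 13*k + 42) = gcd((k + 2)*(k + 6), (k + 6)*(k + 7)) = k + 6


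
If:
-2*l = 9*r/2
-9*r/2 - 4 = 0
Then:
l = 2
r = -8/9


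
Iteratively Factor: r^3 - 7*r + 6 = (r + 3)*(r^2 - 3*r + 2) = (r - 2)*(r + 3)*(r - 1)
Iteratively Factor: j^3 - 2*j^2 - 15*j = (j - 5)*(j^2 + 3*j) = (j - 5)*(j + 3)*(j)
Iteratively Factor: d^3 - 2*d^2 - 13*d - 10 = (d + 1)*(d^2 - 3*d - 10) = (d - 5)*(d + 1)*(d + 2)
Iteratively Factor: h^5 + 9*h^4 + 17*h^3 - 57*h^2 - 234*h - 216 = (h + 3)*(h^4 + 6*h^3 - h^2 - 54*h - 72) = (h + 3)^2*(h^3 + 3*h^2 - 10*h - 24) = (h + 2)*(h + 3)^2*(h^2 + h - 12) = (h - 3)*(h + 2)*(h + 3)^2*(h + 4)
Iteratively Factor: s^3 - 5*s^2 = (s)*(s^2 - 5*s) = s^2*(s - 5)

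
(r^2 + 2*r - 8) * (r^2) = r^4 + 2*r^3 - 8*r^2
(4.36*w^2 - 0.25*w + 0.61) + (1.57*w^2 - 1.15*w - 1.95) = 5.93*w^2 - 1.4*w - 1.34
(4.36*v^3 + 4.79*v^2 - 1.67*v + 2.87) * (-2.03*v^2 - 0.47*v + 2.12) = -8.8508*v^5 - 11.7729*v^4 + 10.382*v^3 + 5.1136*v^2 - 4.8893*v + 6.0844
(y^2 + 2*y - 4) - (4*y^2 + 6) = -3*y^2 + 2*y - 10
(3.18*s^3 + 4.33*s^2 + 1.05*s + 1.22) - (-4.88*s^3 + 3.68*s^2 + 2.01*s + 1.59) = 8.06*s^3 + 0.65*s^2 - 0.96*s - 0.37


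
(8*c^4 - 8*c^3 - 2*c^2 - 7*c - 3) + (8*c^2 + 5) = 8*c^4 - 8*c^3 + 6*c^2 - 7*c + 2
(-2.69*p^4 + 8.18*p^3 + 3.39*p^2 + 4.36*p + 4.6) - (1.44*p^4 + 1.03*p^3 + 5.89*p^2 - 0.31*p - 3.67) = -4.13*p^4 + 7.15*p^3 - 2.5*p^2 + 4.67*p + 8.27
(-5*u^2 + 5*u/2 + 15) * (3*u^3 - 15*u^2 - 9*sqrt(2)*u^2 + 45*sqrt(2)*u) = -15*u^5 + 45*sqrt(2)*u^4 + 165*u^4/2 - 495*sqrt(2)*u^3/2 + 15*u^3/2 - 225*u^2 - 45*sqrt(2)*u^2/2 + 675*sqrt(2)*u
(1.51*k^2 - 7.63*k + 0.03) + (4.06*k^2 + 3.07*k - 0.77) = 5.57*k^2 - 4.56*k - 0.74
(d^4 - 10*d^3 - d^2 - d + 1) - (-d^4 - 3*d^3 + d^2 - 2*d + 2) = 2*d^4 - 7*d^3 - 2*d^2 + d - 1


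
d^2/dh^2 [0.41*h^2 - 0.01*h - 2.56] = 0.820000000000000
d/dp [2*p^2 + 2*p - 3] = 4*p + 2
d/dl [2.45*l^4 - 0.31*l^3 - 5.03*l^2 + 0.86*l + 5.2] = 9.8*l^3 - 0.93*l^2 - 10.06*l + 0.86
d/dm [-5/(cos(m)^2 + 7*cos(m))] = -5*(2*cos(m) + 7)*sin(m)/((cos(m) + 7)^2*cos(m)^2)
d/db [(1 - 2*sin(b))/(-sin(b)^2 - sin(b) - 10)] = (2*sin(b) + cos(2*b) + 20)*cos(b)/(sin(b)^2 + sin(b) + 10)^2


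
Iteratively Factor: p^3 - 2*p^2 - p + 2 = (p + 1)*(p^2 - 3*p + 2) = (p - 1)*(p + 1)*(p - 2)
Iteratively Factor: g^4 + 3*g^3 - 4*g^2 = (g - 1)*(g^3 + 4*g^2) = (g - 1)*(g + 4)*(g^2) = g*(g - 1)*(g + 4)*(g)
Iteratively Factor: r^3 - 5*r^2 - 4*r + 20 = (r - 2)*(r^2 - 3*r - 10) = (r - 5)*(r - 2)*(r + 2)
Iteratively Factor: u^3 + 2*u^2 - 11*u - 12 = (u + 1)*(u^2 + u - 12) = (u + 1)*(u + 4)*(u - 3)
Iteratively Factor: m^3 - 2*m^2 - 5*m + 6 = (m - 1)*(m^2 - m - 6) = (m - 1)*(m + 2)*(m - 3)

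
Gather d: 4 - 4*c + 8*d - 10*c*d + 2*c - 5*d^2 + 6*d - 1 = -2*c - 5*d^2 + d*(14 - 10*c) + 3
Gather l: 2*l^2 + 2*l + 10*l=2*l^2 + 12*l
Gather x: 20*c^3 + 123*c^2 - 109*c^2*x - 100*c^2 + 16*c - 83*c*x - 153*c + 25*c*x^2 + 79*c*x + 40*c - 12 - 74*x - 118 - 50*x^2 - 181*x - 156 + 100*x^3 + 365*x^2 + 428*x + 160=20*c^3 + 23*c^2 - 97*c + 100*x^3 + x^2*(25*c + 315) + x*(-109*c^2 - 4*c + 173) - 126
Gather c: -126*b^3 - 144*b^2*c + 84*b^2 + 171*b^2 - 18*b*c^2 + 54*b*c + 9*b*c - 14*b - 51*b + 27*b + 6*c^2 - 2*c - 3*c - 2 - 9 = -126*b^3 + 255*b^2 - 38*b + c^2*(6 - 18*b) + c*(-144*b^2 + 63*b - 5) - 11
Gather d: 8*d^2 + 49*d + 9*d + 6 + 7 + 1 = 8*d^2 + 58*d + 14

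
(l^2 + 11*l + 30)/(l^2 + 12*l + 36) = (l + 5)/(l + 6)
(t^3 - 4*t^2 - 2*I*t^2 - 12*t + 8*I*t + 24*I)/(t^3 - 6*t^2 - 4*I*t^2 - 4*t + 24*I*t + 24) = (t + 2)/(t - 2*I)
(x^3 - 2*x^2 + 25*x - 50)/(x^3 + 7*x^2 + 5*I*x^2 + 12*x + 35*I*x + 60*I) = (x^2 - x*(2 + 5*I) + 10*I)/(x^2 + 7*x + 12)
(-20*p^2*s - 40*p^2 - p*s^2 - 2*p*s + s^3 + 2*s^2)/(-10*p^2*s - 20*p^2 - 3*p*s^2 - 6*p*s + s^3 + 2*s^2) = (4*p + s)/(2*p + s)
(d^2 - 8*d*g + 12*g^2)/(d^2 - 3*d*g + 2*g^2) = (d - 6*g)/(d - g)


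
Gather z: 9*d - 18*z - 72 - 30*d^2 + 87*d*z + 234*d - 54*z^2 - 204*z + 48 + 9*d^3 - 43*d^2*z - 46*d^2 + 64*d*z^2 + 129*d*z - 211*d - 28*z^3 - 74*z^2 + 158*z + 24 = 9*d^3 - 76*d^2 + 32*d - 28*z^3 + z^2*(64*d - 128) + z*(-43*d^2 + 216*d - 64)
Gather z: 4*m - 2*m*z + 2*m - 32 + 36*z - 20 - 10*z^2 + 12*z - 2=6*m - 10*z^2 + z*(48 - 2*m) - 54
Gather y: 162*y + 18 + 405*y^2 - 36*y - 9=405*y^2 + 126*y + 9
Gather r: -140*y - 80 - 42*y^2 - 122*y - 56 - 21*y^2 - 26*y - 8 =-63*y^2 - 288*y - 144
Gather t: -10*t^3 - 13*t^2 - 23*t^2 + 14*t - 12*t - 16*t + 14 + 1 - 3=-10*t^3 - 36*t^2 - 14*t + 12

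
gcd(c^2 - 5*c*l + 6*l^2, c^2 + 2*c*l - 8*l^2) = c - 2*l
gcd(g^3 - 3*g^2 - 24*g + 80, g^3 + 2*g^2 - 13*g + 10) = g + 5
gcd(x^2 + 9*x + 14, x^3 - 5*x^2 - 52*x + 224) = x + 7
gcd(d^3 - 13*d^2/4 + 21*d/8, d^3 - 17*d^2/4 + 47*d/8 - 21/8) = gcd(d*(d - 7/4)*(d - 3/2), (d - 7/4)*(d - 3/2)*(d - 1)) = d^2 - 13*d/4 + 21/8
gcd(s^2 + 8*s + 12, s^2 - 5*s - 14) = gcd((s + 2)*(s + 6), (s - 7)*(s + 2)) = s + 2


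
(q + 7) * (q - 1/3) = q^2 + 20*q/3 - 7/3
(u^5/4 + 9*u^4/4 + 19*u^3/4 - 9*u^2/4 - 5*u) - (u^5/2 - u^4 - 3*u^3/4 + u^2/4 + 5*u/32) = -u^5/4 + 13*u^4/4 + 11*u^3/2 - 5*u^2/2 - 165*u/32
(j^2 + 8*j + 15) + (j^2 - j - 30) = 2*j^2 + 7*j - 15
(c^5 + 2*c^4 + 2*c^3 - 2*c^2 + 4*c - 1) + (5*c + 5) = c^5 + 2*c^4 + 2*c^3 - 2*c^2 + 9*c + 4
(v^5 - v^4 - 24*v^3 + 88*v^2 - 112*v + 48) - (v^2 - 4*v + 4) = v^5 - v^4 - 24*v^3 + 87*v^2 - 108*v + 44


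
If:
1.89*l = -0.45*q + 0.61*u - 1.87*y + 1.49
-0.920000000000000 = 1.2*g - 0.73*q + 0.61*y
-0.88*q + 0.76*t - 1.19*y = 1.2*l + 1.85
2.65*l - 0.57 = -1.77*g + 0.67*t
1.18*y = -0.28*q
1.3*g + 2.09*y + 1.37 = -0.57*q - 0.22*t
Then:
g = -1.96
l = 3.02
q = -1.64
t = 5.91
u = 6.90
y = 0.39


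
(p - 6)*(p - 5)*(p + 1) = p^3 - 10*p^2 + 19*p + 30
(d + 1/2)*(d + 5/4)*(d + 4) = d^3 + 23*d^2/4 + 61*d/8 + 5/2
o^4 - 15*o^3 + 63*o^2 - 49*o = o*(o - 7)^2*(o - 1)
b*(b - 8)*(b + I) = b^3 - 8*b^2 + I*b^2 - 8*I*b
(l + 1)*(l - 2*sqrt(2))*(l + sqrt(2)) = l^3 - sqrt(2)*l^2 + l^2 - 4*l - sqrt(2)*l - 4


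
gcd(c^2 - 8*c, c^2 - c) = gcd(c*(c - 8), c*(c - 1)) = c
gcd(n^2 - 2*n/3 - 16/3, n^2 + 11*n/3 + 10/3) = n + 2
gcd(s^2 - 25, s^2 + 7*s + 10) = s + 5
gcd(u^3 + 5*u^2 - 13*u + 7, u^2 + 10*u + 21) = u + 7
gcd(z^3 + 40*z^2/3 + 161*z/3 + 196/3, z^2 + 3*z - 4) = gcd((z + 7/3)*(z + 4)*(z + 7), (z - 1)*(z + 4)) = z + 4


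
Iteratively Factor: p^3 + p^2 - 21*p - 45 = (p + 3)*(p^2 - 2*p - 15) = (p + 3)^2*(p - 5)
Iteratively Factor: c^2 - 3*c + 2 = (c - 2)*(c - 1)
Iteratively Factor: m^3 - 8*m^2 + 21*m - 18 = (m - 3)*(m^2 - 5*m + 6) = (m - 3)^2*(m - 2)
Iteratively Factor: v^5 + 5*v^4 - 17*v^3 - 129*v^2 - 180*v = (v + 3)*(v^4 + 2*v^3 - 23*v^2 - 60*v) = v*(v + 3)*(v^3 + 2*v^2 - 23*v - 60) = v*(v - 5)*(v + 3)*(v^2 + 7*v + 12) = v*(v - 5)*(v + 3)^2*(v + 4)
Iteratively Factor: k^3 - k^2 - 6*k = (k + 2)*(k^2 - 3*k) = (k - 3)*(k + 2)*(k)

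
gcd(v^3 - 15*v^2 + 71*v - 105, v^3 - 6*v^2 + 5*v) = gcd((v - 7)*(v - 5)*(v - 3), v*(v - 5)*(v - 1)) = v - 5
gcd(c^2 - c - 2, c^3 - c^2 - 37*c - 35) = c + 1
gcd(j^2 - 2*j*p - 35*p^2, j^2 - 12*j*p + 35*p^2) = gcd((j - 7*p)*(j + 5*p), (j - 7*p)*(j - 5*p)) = -j + 7*p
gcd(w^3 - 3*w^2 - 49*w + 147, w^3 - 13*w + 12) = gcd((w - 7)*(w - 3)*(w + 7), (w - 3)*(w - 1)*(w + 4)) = w - 3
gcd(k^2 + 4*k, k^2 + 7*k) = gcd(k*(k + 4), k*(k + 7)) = k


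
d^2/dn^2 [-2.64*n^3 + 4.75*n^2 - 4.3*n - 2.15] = 9.5 - 15.84*n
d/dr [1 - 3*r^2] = -6*r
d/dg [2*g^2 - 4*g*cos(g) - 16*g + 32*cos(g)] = 4*g*sin(g) + 4*g - 32*sin(g) - 4*cos(g) - 16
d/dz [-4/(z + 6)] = 4/(z + 6)^2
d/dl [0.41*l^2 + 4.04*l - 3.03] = 0.82*l + 4.04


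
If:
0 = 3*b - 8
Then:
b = 8/3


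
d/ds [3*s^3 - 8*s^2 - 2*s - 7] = 9*s^2 - 16*s - 2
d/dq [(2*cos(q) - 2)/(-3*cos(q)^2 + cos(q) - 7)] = 6*(sin(q)^2 + 2*cos(q) + 1)*sin(q)/(3*sin(q)^2 + cos(q) - 10)^2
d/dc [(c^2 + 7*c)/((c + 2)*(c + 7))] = 2/(c^2 + 4*c + 4)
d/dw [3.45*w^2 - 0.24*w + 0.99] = 6.9*w - 0.24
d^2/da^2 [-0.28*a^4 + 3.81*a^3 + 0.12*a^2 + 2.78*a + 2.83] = -3.36*a^2 + 22.86*a + 0.24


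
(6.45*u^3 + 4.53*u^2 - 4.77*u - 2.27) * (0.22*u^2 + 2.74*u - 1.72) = 1.419*u^5 + 18.6696*u^4 + 0.268800000000003*u^3 - 21.3608*u^2 + 1.9846*u + 3.9044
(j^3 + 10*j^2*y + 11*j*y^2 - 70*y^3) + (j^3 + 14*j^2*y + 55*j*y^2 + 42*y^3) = 2*j^3 + 24*j^2*y + 66*j*y^2 - 28*y^3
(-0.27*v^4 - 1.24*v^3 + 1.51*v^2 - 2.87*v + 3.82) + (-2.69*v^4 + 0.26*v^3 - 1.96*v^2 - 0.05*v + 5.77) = -2.96*v^4 - 0.98*v^3 - 0.45*v^2 - 2.92*v + 9.59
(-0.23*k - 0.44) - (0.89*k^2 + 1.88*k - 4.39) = -0.89*k^2 - 2.11*k + 3.95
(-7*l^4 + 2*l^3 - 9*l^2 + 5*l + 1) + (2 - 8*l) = -7*l^4 + 2*l^3 - 9*l^2 - 3*l + 3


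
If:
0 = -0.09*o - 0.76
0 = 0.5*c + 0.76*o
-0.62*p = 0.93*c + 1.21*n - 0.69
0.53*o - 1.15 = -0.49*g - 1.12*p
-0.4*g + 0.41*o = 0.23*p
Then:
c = 12.84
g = -15.42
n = -15.33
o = -8.44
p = 11.77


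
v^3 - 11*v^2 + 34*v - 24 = (v - 6)*(v - 4)*(v - 1)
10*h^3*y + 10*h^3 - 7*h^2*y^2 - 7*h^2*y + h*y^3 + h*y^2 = (-5*h + y)*(-2*h + y)*(h*y + h)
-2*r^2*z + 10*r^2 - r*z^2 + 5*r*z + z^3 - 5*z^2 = (-2*r + z)*(r + z)*(z - 5)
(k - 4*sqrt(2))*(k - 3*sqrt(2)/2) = k^2 - 11*sqrt(2)*k/2 + 12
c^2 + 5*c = c*(c + 5)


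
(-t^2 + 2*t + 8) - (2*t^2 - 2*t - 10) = -3*t^2 + 4*t + 18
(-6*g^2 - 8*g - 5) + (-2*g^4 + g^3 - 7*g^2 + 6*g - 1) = -2*g^4 + g^3 - 13*g^2 - 2*g - 6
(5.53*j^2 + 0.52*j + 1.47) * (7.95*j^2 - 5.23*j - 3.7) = 43.9635*j^4 - 24.7879*j^3 - 11.4941*j^2 - 9.6121*j - 5.439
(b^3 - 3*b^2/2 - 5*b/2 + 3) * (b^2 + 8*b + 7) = b^5 + 13*b^4/2 - 15*b^3/2 - 55*b^2/2 + 13*b/2 + 21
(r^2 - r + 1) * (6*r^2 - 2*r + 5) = 6*r^4 - 8*r^3 + 13*r^2 - 7*r + 5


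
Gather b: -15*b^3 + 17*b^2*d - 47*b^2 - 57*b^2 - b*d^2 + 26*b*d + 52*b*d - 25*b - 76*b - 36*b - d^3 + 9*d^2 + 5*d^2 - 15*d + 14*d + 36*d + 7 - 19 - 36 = -15*b^3 + b^2*(17*d - 104) + b*(-d^2 + 78*d - 137) - d^3 + 14*d^2 + 35*d - 48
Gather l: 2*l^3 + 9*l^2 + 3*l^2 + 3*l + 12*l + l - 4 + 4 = 2*l^3 + 12*l^2 + 16*l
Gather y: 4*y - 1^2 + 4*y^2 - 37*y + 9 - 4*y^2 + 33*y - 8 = 0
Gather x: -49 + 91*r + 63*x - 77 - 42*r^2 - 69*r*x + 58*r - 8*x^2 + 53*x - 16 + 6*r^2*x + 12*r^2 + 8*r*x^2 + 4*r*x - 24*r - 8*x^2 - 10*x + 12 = -30*r^2 + 125*r + x^2*(8*r - 16) + x*(6*r^2 - 65*r + 106) - 130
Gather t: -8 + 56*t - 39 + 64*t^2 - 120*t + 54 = 64*t^2 - 64*t + 7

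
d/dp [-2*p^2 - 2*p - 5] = -4*p - 2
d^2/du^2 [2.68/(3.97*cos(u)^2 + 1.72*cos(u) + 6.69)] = (-168.956848*(1 - cos(u)^2)^2 - 54.900336*cos(u)^3 + 192.30876*cos(u)^2 + 140.638896*cos(u) + 42.456024)/(3.97*cos(u)^2 + 1.72*cos(u) + 6.69)^3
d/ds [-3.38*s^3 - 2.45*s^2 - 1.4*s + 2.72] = -10.14*s^2 - 4.9*s - 1.4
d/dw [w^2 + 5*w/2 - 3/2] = 2*w + 5/2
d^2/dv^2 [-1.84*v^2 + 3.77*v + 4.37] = -3.68000000000000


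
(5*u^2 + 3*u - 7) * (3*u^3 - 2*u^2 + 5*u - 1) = 15*u^5 - u^4 - 2*u^3 + 24*u^2 - 38*u + 7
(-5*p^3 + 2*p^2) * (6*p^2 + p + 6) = -30*p^5 + 7*p^4 - 28*p^3 + 12*p^2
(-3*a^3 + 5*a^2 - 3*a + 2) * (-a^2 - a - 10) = 3*a^5 - 2*a^4 + 28*a^3 - 49*a^2 + 28*a - 20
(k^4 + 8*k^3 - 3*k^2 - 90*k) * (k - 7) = k^5 + k^4 - 59*k^3 - 69*k^2 + 630*k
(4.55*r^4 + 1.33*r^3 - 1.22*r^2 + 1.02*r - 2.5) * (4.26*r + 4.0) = 19.383*r^5 + 23.8658*r^4 + 0.122800000000001*r^3 - 0.5348*r^2 - 6.57*r - 10.0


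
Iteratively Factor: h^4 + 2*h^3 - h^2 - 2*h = (h + 1)*(h^3 + h^2 - 2*h) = (h + 1)*(h + 2)*(h^2 - h) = h*(h + 1)*(h + 2)*(h - 1)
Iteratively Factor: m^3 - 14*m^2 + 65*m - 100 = (m - 5)*(m^2 - 9*m + 20) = (m - 5)*(m - 4)*(m - 5)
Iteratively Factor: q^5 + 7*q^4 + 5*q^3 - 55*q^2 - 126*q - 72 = (q - 3)*(q^4 + 10*q^3 + 35*q^2 + 50*q + 24) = (q - 3)*(q + 2)*(q^3 + 8*q^2 + 19*q + 12) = (q - 3)*(q + 1)*(q + 2)*(q^2 + 7*q + 12) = (q - 3)*(q + 1)*(q + 2)*(q + 3)*(q + 4)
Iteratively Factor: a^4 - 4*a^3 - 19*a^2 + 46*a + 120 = (a + 3)*(a^3 - 7*a^2 + 2*a + 40) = (a - 5)*(a + 3)*(a^2 - 2*a - 8) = (a - 5)*(a + 2)*(a + 3)*(a - 4)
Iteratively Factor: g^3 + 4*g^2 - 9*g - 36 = (g + 3)*(g^2 + g - 12) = (g + 3)*(g + 4)*(g - 3)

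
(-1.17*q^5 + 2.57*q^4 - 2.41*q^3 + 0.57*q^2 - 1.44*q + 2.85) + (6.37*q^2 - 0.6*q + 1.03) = -1.17*q^5 + 2.57*q^4 - 2.41*q^3 + 6.94*q^2 - 2.04*q + 3.88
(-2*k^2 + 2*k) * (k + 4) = -2*k^3 - 6*k^2 + 8*k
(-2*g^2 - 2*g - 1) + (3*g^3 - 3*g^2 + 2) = 3*g^3 - 5*g^2 - 2*g + 1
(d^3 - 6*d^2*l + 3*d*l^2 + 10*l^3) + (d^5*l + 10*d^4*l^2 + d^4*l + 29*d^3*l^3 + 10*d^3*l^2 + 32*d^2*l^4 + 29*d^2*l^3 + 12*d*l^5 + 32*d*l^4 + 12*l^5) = d^5*l + 10*d^4*l^2 + d^4*l + 29*d^3*l^3 + 10*d^3*l^2 + d^3 + 32*d^2*l^4 + 29*d^2*l^3 - 6*d^2*l + 12*d*l^5 + 32*d*l^4 + 3*d*l^2 + 12*l^5 + 10*l^3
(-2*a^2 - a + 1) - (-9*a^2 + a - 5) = 7*a^2 - 2*a + 6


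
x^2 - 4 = (x - 2)*(x + 2)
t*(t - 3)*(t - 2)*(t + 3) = t^4 - 2*t^3 - 9*t^2 + 18*t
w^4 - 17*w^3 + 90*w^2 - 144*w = w*(w - 8)*(w - 6)*(w - 3)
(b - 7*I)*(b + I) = b^2 - 6*I*b + 7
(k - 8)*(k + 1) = k^2 - 7*k - 8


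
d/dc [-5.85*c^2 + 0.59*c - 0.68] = 0.59 - 11.7*c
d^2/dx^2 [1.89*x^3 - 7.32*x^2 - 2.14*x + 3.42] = 11.34*x - 14.64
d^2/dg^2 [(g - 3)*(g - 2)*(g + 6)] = 6*g + 2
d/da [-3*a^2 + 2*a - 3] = 2 - 6*a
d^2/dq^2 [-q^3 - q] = -6*q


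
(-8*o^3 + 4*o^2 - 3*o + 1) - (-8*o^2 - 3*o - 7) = -8*o^3 + 12*o^2 + 8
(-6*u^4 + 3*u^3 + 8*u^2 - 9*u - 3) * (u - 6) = -6*u^5 + 39*u^4 - 10*u^3 - 57*u^2 + 51*u + 18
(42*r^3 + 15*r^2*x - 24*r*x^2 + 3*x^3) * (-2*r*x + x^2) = -84*r^4*x + 12*r^3*x^2 + 63*r^2*x^3 - 30*r*x^4 + 3*x^5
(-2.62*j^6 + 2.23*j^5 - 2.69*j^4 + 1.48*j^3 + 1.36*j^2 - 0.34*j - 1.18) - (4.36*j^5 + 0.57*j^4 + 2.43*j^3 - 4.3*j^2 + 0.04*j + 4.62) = -2.62*j^6 - 2.13*j^5 - 3.26*j^4 - 0.95*j^3 + 5.66*j^2 - 0.38*j - 5.8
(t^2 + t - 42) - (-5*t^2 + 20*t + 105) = 6*t^2 - 19*t - 147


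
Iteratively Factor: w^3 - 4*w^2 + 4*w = (w)*(w^2 - 4*w + 4) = w*(w - 2)*(w - 2)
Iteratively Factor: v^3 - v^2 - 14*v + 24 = (v + 4)*(v^2 - 5*v + 6) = (v - 2)*(v + 4)*(v - 3)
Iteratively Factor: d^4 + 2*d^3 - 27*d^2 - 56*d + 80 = (d - 1)*(d^3 + 3*d^2 - 24*d - 80) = (d - 5)*(d - 1)*(d^2 + 8*d + 16) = (d - 5)*(d - 1)*(d + 4)*(d + 4)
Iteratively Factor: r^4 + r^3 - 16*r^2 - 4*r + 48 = (r - 2)*(r^3 + 3*r^2 - 10*r - 24) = (r - 2)*(r + 4)*(r^2 - r - 6) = (r - 2)*(r + 2)*(r + 4)*(r - 3)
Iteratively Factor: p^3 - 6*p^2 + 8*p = (p - 2)*(p^2 - 4*p) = (p - 4)*(p - 2)*(p)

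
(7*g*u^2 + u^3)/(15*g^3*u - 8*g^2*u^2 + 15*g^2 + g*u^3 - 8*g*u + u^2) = u^2*(7*g + u)/(15*g^3*u - 8*g^2*u^2 + 15*g^2 + g*u^3 - 8*g*u + u^2)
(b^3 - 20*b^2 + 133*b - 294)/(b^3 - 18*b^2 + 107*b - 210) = (b - 7)/(b - 5)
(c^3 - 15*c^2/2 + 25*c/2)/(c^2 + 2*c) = (2*c^2 - 15*c + 25)/(2*(c + 2))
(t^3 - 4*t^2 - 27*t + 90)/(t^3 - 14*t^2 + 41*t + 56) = (t^3 - 4*t^2 - 27*t + 90)/(t^3 - 14*t^2 + 41*t + 56)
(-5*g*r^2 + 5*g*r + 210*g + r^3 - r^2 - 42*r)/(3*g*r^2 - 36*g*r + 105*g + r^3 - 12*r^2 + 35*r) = (-5*g*r - 30*g + r^2 + 6*r)/(3*g*r - 15*g + r^2 - 5*r)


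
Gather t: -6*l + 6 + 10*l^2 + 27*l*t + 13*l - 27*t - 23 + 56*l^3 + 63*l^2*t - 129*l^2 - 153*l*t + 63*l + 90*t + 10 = 56*l^3 - 119*l^2 + 70*l + t*(63*l^2 - 126*l + 63) - 7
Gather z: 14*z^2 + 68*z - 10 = 14*z^2 + 68*z - 10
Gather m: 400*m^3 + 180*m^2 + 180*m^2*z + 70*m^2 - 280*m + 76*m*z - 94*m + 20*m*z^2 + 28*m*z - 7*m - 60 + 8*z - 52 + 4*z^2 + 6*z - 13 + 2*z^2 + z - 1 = 400*m^3 + m^2*(180*z + 250) + m*(20*z^2 + 104*z - 381) + 6*z^2 + 15*z - 126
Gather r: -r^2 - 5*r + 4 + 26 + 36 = -r^2 - 5*r + 66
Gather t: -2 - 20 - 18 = -40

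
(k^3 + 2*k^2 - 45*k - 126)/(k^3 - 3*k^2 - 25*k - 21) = (k + 6)/(k + 1)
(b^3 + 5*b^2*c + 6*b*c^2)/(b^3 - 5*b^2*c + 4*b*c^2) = (b^2 + 5*b*c + 6*c^2)/(b^2 - 5*b*c + 4*c^2)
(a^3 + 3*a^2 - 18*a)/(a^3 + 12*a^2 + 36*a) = (a - 3)/(a + 6)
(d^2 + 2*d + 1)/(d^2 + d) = (d + 1)/d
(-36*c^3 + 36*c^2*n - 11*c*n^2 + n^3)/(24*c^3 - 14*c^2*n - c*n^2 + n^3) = (-6*c + n)/(4*c + n)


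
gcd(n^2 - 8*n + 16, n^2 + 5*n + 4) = 1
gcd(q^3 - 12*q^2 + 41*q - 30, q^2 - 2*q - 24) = q - 6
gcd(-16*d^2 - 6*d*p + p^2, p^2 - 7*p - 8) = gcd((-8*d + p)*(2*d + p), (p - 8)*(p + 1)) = 1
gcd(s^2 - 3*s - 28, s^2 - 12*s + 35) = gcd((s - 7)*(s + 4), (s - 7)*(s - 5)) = s - 7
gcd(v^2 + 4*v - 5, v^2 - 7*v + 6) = v - 1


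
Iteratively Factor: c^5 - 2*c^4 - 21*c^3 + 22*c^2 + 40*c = (c - 5)*(c^4 + 3*c^3 - 6*c^2 - 8*c) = (c - 5)*(c + 1)*(c^3 + 2*c^2 - 8*c) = (c - 5)*(c - 2)*(c + 1)*(c^2 + 4*c) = (c - 5)*(c - 2)*(c + 1)*(c + 4)*(c)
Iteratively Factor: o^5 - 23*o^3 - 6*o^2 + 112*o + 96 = (o + 2)*(o^4 - 2*o^3 - 19*o^2 + 32*o + 48) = (o - 3)*(o + 2)*(o^3 + o^2 - 16*o - 16) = (o - 3)*(o + 1)*(o + 2)*(o^2 - 16) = (o - 4)*(o - 3)*(o + 1)*(o + 2)*(o + 4)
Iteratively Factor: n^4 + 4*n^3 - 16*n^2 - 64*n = (n + 4)*(n^3 - 16*n) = n*(n + 4)*(n^2 - 16) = n*(n - 4)*(n + 4)*(n + 4)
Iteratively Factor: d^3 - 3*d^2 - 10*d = (d + 2)*(d^2 - 5*d) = d*(d + 2)*(d - 5)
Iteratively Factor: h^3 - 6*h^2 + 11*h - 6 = (h - 1)*(h^2 - 5*h + 6) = (h - 2)*(h - 1)*(h - 3)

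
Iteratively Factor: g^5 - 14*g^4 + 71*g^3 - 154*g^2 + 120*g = (g - 2)*(g^4 - 12*g^3 + 47*g^2 - 60*g) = (g - 5)*(g - 2)*(g^3 - 7*g^2 + 12*g) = g*(g - 5)*(g - 2)*(g^2 - 7*g + 12) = g*(g - 5)*(g - 4)*(g - 2)*(g - 3)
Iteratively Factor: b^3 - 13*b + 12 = (b + 4)*(b^2 - 4*b + 3) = (b - 1)*(b + 4)*(b - 3)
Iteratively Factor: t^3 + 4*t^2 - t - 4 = (t + 1)*(t^2 + 3*t - 4) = (t - 1)*(t + 1)*(t + 4)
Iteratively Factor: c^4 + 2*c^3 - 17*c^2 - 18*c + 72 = (c + 4)*(c^3 - 2*c^2 - 9*c + 18) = (c + 3)*(c + 4)*(c^2 - 5*c + 6) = (c - 2)*(c + 3)*(c + 4)*(c - 3)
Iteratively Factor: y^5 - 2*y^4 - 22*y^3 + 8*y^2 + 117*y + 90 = (y - 3)*(y^4 + y^3 - 19*y^2 - 49*y - 30) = (y - 5)*(y - 3)*(y^3 + 6*y^2 + 11*y + 6) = (y - 5)*(y - 3)*(y + 1)*(y^2 + 5*y + 6) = (y - 5)*(y - 3)*(y + 1)*(y + 2)*(y + 3)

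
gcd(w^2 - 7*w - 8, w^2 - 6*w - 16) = w - 8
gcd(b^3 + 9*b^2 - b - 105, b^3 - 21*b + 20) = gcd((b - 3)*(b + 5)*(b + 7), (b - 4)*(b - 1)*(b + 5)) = b + 5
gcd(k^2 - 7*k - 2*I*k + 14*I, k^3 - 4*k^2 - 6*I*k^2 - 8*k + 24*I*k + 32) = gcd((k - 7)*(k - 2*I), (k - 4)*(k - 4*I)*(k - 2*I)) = k - 2*I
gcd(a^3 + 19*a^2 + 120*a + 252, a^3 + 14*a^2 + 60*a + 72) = a^2 + 12*a + 36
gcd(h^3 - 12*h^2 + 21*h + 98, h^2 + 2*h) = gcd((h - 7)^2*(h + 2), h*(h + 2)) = h + 2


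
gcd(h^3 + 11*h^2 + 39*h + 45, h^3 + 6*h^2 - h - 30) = h^2 + 8*h + 15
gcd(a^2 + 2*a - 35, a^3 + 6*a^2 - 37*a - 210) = a + 7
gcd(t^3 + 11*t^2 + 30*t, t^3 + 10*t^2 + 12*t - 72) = t + 6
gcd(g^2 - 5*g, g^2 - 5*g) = g^2 - 5*g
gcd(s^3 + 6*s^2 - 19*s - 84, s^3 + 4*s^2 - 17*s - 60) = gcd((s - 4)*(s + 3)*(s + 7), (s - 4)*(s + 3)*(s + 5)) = s^2 - s - 12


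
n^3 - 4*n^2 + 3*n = n*(n - 3)*(n - 1)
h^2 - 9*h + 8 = (h - 8)*(h - 1)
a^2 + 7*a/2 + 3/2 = (a + 1/2)*(a + 3)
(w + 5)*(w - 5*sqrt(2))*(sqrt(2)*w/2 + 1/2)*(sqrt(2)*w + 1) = w^4 - 4*sqrt(2)*w^3 + 5*w^3 - 20*sqrt(2)*w^2 - 19*w^2/2 - 95*w/2 - 5*sqrt(2)*w/2 - 25*sqrt(2)/2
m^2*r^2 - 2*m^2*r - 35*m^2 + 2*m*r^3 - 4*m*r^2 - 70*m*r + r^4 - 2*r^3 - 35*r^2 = (m + r)^2*(r - 7)*(r + 5)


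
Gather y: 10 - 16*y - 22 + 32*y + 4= 16*y - 8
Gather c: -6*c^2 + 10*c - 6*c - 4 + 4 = -6*c^2 + 4*c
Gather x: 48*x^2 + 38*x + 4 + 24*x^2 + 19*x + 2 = 72*x^2 + 57*x + 6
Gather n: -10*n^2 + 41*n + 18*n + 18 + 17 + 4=-10*n^2 + 59*n + 39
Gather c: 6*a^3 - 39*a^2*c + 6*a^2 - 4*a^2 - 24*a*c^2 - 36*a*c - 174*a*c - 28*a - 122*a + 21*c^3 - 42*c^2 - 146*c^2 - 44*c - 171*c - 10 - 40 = 6*a^3 + 2*a^2 - 150*a + 21*c^3 + c^2*(-24*a - 188) + c*(-39*a^2 - 210*a - 215) - 50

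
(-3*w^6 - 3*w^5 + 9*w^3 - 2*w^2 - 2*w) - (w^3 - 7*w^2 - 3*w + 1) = -3*w^6 - 3*w^5 + 8*w^3 + 5*w^2 + w - 1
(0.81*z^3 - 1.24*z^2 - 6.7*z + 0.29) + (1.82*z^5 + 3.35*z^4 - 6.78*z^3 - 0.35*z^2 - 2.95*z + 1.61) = 1.82*z^5 + 3.35*z^4 - 5.97*z^3 - 1.59*z^2 - 9.65*z + 1.9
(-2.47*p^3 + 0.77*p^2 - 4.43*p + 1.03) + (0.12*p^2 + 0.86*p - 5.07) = -2.47*p^3 + 0.89*p^2 - 3.57*p - 4.04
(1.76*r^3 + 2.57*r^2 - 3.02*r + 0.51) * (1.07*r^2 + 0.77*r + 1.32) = 1.8832*r^5 + 4.1051*r^4 + 1.0707*r^3 + 1.6127*r^2 - 3.5937*r + 0.6732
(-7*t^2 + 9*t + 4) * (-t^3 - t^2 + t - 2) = 7*t^5 - 2*t^4 - 20*t^3 + 19*t^2 - 14*t - 8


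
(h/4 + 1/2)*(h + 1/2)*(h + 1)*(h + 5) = h^4/4 + 17*h^3/8 + 21*h^2/4 + 37*h/8 + 5/4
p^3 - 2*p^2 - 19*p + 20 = (p - 5)*(p - 1)*(p + 4)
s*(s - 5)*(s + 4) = s^3 - s^2 - 20*s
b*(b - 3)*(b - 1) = b^3 - 4*b^2 + 3*b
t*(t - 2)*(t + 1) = t^3 - t^2 - 2*t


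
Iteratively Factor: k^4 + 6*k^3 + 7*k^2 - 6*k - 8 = (k + 4)*(k^3 + 2*k^2 - k - 2) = (k + 2)*(k + 4)*(k^2 - 1) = (k + 1)*(k + 2)*(k + 4)*(k - 1)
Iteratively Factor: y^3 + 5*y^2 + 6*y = (y + 2)*(y^2 + 3*y) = y*(y + 2)*(y + 3)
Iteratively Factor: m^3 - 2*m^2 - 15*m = (m)*(m^2 - 2*m - 15) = m*(m + 3)*(m - 5)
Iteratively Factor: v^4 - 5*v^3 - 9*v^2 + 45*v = (v - 3)*(v^3 - 2*v^2 - 15*v) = v*(v - 3)*(v^2 - 2*v - 15) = v*(v - 3)*(v + 3)*(v - 5)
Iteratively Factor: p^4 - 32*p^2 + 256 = (p - 4)*(p^3 + 4*p^2 - 16*p - 64) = (p - 4)*(p + 4)*(p^2 - 16) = (p - 4)^2*(p + 4)*(p + 4)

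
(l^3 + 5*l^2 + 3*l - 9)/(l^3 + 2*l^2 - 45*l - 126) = (l^2 + 2*l - 3)/(l^2 - l - 42)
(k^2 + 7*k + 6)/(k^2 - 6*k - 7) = (k + 6)/(k - 7)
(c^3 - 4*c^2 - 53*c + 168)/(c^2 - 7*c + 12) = (c^2 - c - 56)/(c - 4)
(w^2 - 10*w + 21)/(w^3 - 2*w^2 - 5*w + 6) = (w - 7)/(w^2 + w - 2)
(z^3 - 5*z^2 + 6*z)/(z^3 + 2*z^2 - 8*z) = (z - 3)/(z + 4)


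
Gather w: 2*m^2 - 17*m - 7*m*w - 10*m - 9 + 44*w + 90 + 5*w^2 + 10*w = 2*m^2 - 27*m + 5*w^2 + w*(54 - 7*m) + 81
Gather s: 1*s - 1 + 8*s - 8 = 9*s - 9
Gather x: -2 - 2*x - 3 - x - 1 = -3*x - 6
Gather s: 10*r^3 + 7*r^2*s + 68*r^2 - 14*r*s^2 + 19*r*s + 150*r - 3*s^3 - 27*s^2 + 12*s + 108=10*r^3 + 68*r^2 + 150*r - 3*s^3 + s^2*(-14*r - 27) + s*(7*r^2 + 19*r + 12) + 108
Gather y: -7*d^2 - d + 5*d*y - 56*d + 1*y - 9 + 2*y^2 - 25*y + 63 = -7*d^2 - 57*d + 2*y^2 + y*(5*d - 24) + 54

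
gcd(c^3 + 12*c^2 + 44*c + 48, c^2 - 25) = 1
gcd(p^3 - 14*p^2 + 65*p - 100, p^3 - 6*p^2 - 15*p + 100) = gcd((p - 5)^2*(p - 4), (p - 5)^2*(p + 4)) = p^2 - 10*p + 25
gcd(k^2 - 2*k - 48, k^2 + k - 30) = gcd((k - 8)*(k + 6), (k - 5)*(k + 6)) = k + 6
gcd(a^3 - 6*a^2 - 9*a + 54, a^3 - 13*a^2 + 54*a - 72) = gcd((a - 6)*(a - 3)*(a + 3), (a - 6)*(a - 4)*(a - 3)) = a^2 - 9*a + 18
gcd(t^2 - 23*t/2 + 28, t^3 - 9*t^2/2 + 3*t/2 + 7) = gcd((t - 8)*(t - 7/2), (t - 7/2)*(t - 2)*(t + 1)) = t - 7/2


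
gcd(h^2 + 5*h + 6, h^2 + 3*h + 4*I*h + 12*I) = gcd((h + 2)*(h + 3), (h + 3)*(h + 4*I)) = h + 3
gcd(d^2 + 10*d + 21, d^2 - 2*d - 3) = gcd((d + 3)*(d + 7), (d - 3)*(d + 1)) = 1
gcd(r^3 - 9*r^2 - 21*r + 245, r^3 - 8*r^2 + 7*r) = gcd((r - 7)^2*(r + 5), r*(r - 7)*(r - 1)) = r - 7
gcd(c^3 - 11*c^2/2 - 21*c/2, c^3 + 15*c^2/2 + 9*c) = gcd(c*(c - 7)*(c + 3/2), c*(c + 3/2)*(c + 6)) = c^2 + 3*c/2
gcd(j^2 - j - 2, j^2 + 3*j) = 1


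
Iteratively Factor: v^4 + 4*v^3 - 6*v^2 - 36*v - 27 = (v + 3)*(v^3 + v^2 - 9*v - 9) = (v + 3)^2*(v^2 - 2*v - 3) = (v + 1)*(v + 3)^2*(v - 3)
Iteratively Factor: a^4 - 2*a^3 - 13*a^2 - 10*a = (a + 1)*(a^3 - 3*a^2 - 10*a) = a*(a + 1)*(a^2 - 3*a - 10) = a*(a + 1)*(a + 2)*(a - 5)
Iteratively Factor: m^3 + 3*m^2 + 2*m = (m + 2)*(m^2 + m) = (m + 1)*(m + 2)*(m)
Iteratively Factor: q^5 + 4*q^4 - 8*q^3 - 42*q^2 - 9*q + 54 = (q + 2)*(q^4 + 2*q^3 - 12*q^2 - 18*q + 27) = (q - 3)*(q + 2)*(q^3 + 5*q^2 + 3*q - 9) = (q - 3)*(q + 2)*(q + 3)*(q^2 + 2*q - 3) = (q - 3)*(q - 1)*(q + 2)*(q + 3)*(q + 3)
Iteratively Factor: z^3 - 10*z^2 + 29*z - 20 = (z - 5)*(z^2 - 5*z + 4) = (z - 5)*(z - 4)*(z - 1)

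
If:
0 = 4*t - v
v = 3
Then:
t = 3/4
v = 3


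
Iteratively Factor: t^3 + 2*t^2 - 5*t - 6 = (t + 1)*(t^2 + t - 6) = (t - 2)*(t + 1)*(t + 3)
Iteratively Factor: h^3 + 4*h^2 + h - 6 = (h + 2)*(h^2 + 2*h - 3) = (h - 1)*(h + 2)*(h + 3)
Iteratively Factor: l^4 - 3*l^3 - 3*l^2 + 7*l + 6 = (l - 3)*(l^3 - 3*l - 2) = (l - 3)*(l + 1)*(l^2 - l - 2) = (l - 3)*(l + 1)^2*(l - 2)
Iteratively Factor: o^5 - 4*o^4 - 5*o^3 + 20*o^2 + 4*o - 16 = (o + 2)*(o^4 - 6*o^3 + 7*o^2 + 6*o - 8) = (o + 1)*(o + 2)*(o^3 - 7*o^2 + 14*o - 8) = (o - 1)*(o + 1)*(o + 2)*(o^2 - 6*o + 8) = (o - 4)*(o - 1)*(o + 1)*(o + 2)*(o - 2)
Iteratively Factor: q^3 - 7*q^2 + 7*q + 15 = (q - 3)*(q^2 - 4*q - 5) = (q - 5)*(q - 3)*(q + 1)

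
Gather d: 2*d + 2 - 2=2*d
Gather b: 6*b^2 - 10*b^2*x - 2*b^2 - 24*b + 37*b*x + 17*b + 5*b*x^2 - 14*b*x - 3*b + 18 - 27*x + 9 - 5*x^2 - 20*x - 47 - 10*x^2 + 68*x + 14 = b^2*(4 - 10*x) + b*(5*x^2 + 23*x - 10) - 15*x^2 + 21*x - 6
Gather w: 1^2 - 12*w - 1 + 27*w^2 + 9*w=27*w^2 - 3*w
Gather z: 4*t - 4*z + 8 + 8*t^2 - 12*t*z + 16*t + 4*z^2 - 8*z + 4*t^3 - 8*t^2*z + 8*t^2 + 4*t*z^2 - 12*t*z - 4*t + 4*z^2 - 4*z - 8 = 4*t^3 + 16*t^2 + 16*t + z^2*(4*t + 8) + z*(-8*t^2 - 24*t - 16)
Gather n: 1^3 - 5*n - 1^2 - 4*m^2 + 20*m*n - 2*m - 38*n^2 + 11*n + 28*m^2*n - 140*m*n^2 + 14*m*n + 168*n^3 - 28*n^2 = -4*m^2 - 2*m + 168*n^3 + n^2*(-140*m - 66) + n*(28*m^2 + 34*m + 6)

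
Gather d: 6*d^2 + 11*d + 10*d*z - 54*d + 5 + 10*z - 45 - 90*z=6*d^2 + d*(10*z - 43) - 80*z - 40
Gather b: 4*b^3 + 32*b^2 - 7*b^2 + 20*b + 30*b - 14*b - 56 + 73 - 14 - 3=4*b^3 + 25*b^2 + 36*b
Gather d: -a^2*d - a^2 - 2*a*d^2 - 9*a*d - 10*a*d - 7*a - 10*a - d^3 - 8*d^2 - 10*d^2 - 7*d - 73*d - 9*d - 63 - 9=-a^2 - 17*a - d^3 + d^2*(-2*a - 18) + d*(-a^2 - 19*a - 89) - 72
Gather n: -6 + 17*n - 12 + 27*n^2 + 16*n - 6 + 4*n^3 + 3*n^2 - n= 4*n^3 + 30*n^2 + 32*n - 24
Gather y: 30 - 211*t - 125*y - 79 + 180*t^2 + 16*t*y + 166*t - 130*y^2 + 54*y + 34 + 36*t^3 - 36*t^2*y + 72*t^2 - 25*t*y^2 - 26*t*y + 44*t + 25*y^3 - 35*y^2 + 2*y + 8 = 36*t^3 + 252*t^2 - t + 25*y^3 + y^2*(-25*t - 165) + y*(-36*t^2 - 10*t - 69) - 7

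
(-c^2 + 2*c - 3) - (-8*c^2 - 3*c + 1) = 7*c^2 + 5*c - 4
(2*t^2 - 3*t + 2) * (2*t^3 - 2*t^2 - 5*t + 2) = 4*t^5 - 10*t^4 + 15*t^2 - 16*t + 4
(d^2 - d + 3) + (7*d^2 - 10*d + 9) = 8*d^2 - 11*d + 12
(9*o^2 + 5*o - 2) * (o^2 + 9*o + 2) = 9*o^4 + 86*o^3 + 61*o^2 - 8*o - 4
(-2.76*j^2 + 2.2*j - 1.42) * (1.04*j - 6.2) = -2.8704*j^3 + 19.4*j^2 - 15.1168*j + 8.804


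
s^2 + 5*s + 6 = (s + 2)*(s + 3)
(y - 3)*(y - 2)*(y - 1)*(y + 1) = y^4 - 5*y^3 + 5*y^2 + 5*y - 6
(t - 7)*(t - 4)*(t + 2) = t^3 - 9*t^2 + 6*t + 56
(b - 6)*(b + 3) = b^2 - 3*b - 18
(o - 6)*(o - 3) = o^2 - 9*o + 18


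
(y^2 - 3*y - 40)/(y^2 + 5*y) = (y - 8)/y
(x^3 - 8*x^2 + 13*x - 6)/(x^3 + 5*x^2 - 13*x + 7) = (x - 6)/(x + 7)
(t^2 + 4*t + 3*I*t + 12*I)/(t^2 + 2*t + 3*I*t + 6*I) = (t + 4)/(t + 2)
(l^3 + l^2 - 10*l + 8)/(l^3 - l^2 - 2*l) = (l^2 + 3*l - 4)/(l*(l + 1))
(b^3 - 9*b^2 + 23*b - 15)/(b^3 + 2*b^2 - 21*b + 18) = (b - 5)/(b + 6)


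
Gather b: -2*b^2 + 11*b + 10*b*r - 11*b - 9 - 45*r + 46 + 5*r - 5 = -2*b^2 + 10*b*r - 40*r + 32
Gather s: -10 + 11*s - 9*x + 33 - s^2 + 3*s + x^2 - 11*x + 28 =-s^2 + 14*s + x^2 - 20*x + 51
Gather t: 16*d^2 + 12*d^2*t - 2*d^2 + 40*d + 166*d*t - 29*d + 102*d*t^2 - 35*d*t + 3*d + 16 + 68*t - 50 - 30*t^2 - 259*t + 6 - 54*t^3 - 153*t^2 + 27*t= 14*d^2 + 14*d - 54*t^3 + t^2*(102*d - 183) + t*(12*d^2 + 131*d - 164) - 28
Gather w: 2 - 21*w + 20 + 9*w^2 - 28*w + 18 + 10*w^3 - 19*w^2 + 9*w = 10*w^3 - 10*w^2 - 40*w + 40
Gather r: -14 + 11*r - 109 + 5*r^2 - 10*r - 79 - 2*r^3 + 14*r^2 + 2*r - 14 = -2*r^3 + 19*r^2 + 3*r - 216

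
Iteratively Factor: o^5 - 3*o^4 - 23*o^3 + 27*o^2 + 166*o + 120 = (o + 2)*(o^4 - 5*o^3 - 13*o^2 + 53*o + 60) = (o - 5)*(o + 2)*(o^3 - 13*o - 12) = (o - 5)*(o + 2)*(o + 3)*(o^2 - 3*o - 4) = (o - 5)*(o + 1)*(o + 2)*(o + 3)*(o - 4)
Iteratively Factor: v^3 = (v)*(v^2) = v^2*(v)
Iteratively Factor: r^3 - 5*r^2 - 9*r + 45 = (r - 3)*(r^2 - 2*r - 15) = (r - 5)*(r - 3)*(r + 3)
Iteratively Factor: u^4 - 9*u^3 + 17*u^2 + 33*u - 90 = (u - 3)*(u^3 - 6*u^2 - u + 30) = (u - 3)*(u + 2)*(u^2 - 8*u + 15) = (u - 5)*(u - 3)*(u + 2)*(u - 3)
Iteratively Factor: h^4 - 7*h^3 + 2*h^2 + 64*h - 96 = (h - 4)*(h^3 - 3*h^2 - 10*h + 24) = (h - 4)*(h - 2)*(h^2 - h - 12) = (h - 4)^2*(h - 2)*(h + 3)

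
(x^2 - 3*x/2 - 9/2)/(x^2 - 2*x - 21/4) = 2*(x - 3)/(2*x - 7)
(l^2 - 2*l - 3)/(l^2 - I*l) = (l^2 - 2*l - 3)/(l*(l - I))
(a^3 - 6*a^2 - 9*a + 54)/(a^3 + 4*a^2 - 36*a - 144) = (a^2 - 9)/(a^2 + 10*a + 24)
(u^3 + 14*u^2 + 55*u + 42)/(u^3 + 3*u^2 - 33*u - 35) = (u + 6)/(u - 5)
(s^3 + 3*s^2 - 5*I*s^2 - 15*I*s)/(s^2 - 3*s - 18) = s*(s - 5*I)/(s - 6)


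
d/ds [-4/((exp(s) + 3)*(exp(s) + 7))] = 8*(exp(s) + 5)*exp(s)/((exp(s) + 3)^2*(exp(s) + 7)^2)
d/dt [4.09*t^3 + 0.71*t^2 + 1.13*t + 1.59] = 12.27*t^2 + 1.42*t + 1.13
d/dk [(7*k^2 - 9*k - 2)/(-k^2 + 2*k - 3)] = (5*k^2 - 46*k + 31)/(k^4 - 4*k^3 + 10*k^2 - 12*k + 9)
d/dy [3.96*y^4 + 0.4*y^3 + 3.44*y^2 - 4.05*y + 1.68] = 15.84*y^3 + 1.2*y^2 + 6.88*y - 4.05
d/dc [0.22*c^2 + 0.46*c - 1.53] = 0.44*c + 0.46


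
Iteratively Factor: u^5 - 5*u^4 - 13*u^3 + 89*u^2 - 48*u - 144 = (u + 1)*(u^4 - 6*u^3 - 7*u^2 + 96*u - 144) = (u + 1)*(u + 4)*(u^3 - 10*u^2 + 33*u - 36) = (u - 3)*(u + 1)*(u + 4)*(u^2 - 7*u + 12) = (u - 3)^2*(u + 1)*(u + 4)*(u - 4)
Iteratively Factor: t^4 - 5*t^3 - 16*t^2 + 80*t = (t - 4)*(t^3 - t^2 - 20*t) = (t - 5)*(t - 4)*(t^2 + 4*t) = t*(t - 5)*(t - 4)*(t + 4)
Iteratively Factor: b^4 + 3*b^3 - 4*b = (b)*(b^3 + 3*b^2 - 4) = b*(b + 2)*(b^2 + b - 2) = b*(b + 2)^2*(b - 1)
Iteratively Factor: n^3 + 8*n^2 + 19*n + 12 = (n + 1)*(n^2 + 7*n + 12) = (n + 1)*(n + 3)*(n + 4)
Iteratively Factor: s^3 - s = (s)*(s^2 - 1) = s*(s - 1)*(s + 1)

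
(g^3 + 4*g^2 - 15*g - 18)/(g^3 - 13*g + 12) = (g^2 + 7*g + 6)/(g^2 + 3*g - 4)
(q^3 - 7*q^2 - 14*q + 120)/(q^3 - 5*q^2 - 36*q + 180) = (q + 4)/(q + 6)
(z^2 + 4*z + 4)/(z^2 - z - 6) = (z + 2)/(z - 3)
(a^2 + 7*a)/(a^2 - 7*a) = (a + 7)/(a - 7)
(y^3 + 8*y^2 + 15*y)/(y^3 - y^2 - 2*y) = (y^2 + 8*y + 15)/(y^2 - y - 2)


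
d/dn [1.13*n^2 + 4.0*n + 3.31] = 2.26*n + 4.0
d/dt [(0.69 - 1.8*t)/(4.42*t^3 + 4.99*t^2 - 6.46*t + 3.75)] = (15.912*t^3 - 0.167399999999999*t^2 - 6.8862*t - 2.2926)/(19.5364*t^6 + 44.1116*t^5 - 32.2063*t^4 - 31.3208*t^3 + 79.1566*t^2 - 48.45*t + 14.0625)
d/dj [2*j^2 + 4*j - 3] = 4*j + 4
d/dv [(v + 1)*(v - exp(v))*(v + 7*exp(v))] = (1 - exp(v))*(v + 1)*(v + 7*exp(v)) + (v + 1)*(v - exp(v))*(7*exp(v) + 1) + (v - exp(v))*(v + 7*exp(v))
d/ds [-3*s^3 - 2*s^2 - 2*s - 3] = -9*s^2 - 4*s - 2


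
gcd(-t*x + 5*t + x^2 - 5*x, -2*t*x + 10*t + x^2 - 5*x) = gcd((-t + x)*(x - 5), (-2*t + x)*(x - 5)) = x - 5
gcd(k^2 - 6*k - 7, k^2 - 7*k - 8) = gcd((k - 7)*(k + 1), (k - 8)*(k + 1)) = k + 1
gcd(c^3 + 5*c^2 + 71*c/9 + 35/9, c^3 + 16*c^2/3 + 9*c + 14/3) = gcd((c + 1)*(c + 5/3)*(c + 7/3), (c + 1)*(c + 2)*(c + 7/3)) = c^2 + 10*c/3 + 7/3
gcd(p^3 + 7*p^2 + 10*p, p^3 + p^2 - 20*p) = p^2 + 5*p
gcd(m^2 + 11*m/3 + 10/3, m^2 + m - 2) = m + 2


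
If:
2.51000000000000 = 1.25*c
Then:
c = 2.01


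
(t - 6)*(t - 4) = t^2 - 10*t + 24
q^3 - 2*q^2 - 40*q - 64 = (q - 8)*(q + 2)*(q + 4)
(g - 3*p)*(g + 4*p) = g^2 + g*p - 12*p^2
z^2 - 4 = (z - 2)*(z + 2)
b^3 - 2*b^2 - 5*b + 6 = (b - 3)*(b - 1)*(b + 2)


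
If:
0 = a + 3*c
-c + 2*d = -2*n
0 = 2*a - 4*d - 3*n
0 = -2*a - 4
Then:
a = -2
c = 2/3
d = -5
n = 16/3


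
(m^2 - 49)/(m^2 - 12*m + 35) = (m + 7)/(m - 5)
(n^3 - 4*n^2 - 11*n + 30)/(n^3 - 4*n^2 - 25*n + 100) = (n^2 + n - 6)/(n^2 + n - 20)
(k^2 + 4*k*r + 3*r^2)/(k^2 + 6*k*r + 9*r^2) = (k + r)/(k + 3*r)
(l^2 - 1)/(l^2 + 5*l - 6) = (l + 1)/(l + 6)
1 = 1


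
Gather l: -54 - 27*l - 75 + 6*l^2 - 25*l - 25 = 6*l^2 - 52*l - 154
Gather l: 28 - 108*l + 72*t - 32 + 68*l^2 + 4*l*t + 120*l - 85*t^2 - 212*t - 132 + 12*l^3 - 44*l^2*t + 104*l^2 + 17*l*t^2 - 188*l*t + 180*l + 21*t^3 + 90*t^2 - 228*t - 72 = 12*l^3 + l^2*(172 - 44*t) + l*(17*t^2 - 184*t + 192) + 21*t^3 + 5*t^2 - 368*t - 208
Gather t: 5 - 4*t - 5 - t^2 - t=-t^2 - 5*t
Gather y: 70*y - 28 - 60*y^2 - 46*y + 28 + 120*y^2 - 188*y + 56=60*y^2 - 164*y + 56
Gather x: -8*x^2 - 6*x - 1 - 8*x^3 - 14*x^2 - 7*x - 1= -8*x^3 - 22*x^2 - 13*x - 2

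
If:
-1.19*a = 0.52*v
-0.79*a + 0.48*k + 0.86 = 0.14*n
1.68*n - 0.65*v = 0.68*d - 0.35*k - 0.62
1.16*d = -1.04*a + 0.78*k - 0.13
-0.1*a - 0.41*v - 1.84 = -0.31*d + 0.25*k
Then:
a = 3.54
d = -1.49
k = 2.68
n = -4.67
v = -8.11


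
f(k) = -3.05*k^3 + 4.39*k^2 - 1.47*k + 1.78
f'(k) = -9.15*k^2 + 8.78*k - 1.47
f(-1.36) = 19.57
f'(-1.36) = -30.33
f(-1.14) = 13.68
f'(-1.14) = -23.37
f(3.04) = -47.81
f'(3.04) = -59.34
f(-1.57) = 26.71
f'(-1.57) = -37.81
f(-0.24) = 2.43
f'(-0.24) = -4.10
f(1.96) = -7.20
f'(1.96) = -19.41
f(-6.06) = 850.67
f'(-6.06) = -390.70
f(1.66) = -2.51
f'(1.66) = -12.11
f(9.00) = -1879.31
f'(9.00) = -663.60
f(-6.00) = 827.44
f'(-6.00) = -383.55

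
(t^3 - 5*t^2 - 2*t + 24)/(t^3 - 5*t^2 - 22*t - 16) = (t^2 - 7*t + 12)/(t^2 - 7*t - 8)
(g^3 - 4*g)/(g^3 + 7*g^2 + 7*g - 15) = g*(g^2 - 4)/(g^3 + 7*g^2 + 7*g - 15)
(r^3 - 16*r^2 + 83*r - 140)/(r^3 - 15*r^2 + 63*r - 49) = (r^2 - 9*r + 20)/(r^2 - 8*r + 7)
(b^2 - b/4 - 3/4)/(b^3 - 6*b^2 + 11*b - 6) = (b + 3/4)/(b^2 - 5*b + 6)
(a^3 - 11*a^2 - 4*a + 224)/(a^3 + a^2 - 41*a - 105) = (a^2 - 4*a - 32)/(a^2 + 8*a + 15)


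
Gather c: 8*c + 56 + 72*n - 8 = 8*c + 72*n + 48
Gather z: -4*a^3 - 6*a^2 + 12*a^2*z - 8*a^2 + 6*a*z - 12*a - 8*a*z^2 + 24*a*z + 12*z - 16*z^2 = -4*a^3 - 14*a^2 - 12*a + z^2*(-8*a - 16) + z*(12*a^2 + 30*a + 12)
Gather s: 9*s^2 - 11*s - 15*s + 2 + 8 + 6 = 9*s^2 - 26*s + 16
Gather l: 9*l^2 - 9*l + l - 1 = 9*l^2 - 8*l - 1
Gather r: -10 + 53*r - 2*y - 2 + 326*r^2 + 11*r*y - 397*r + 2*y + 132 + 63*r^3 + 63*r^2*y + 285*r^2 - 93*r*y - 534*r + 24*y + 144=63*r^3 + r^2*(63*y + 611) + r*(-82*y - 878) + 24*y + 264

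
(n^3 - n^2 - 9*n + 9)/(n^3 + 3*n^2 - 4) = (n^2 - 9)/(n^2 + 4*n + 4)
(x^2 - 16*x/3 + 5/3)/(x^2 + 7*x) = (3*x^2 - 16*x + 5)/(3*x*(x + 7))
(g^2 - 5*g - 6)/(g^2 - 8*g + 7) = (g^2 - 5*g - 6)/(g^2 - 8*g + 7)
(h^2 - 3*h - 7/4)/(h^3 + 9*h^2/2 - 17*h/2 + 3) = (4*h^2 - 12*h - 7)/(2*(2*h^3 + 9*h^2 - 17*h + 6))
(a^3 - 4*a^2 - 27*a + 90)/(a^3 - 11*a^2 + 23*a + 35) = (a^3 - 4*a^2 - 27*a + 90)/(a^3 - 11*a^2 + 23*a + 35)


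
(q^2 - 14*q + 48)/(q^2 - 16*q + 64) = (q - 6)/(q - 8)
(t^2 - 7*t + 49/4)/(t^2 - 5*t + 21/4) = (2*t - 7)/(2*t - 3)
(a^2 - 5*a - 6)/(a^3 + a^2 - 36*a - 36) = 1/(a + 6)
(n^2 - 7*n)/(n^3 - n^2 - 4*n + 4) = n*(n - 7)/(n^3 - n^2 - 4*n + 4)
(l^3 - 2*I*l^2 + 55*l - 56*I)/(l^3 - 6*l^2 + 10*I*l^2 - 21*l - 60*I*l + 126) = (l^2 - 9*I*l - 8)/(l^2 + 3*l*(-2 + I) - 18*I)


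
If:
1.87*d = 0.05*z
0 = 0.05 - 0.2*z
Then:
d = 0.01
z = 0.25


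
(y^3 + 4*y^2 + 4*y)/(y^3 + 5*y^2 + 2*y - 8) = y*(y + 2)/(y^2 + 3*y - 4)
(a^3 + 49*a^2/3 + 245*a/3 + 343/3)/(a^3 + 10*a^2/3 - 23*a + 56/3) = (3*a^2 + 28*a + 49)/(3*a^2 - 11*a + 8)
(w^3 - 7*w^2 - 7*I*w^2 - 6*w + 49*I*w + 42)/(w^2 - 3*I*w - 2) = (w^2 - w*(7 + 6*I) + 42*I)/(w - 2*I)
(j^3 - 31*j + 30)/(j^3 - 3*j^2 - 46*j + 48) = (j - 5)/(j - 8)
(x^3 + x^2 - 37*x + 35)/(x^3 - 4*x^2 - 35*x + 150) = (x^2 + 6*x - 7)/(x^2 + x - 30)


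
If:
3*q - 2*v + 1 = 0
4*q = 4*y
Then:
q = y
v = 3*y/2 + 1/2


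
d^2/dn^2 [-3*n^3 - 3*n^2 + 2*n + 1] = -18*n - 6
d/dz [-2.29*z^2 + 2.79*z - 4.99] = 2.79 - 4.58*z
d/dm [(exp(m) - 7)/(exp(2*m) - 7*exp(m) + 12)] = (-(exp(m) - 7)*(2*exp(m) - 7) + exp(2*m) - 7*exp(m) + 12)*exp(m)/(exp(2*m) - 7*exp(m) + 12)^2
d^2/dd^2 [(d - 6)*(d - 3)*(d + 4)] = 6*d - 10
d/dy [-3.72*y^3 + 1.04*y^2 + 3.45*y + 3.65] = -11.16*y^2 + 2.08*y + 3.45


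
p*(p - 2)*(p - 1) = p^3 - 3*p^2 + 2*p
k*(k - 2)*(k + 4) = k^3 + 2*k^2 - 8*k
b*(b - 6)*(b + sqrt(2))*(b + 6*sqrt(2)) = b^4 - 6*b^3 + 7*sqrt(2)*b^3 - 42*sqrt(2)*b^2 + 12*b^2 - 72*b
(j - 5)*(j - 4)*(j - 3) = j^3 - 12*j^2 + 47*j - 60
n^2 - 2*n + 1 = (n - 1)^2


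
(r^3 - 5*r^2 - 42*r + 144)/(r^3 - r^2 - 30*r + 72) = (r - 8)/(r - 4)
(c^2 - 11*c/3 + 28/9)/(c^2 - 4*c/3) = (c - 7/3)/c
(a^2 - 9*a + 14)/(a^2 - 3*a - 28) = (a - 2)/(a + 4)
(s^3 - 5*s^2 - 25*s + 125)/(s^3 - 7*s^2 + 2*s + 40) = (s^2 - 25)/(s^2 - 2*s - 8)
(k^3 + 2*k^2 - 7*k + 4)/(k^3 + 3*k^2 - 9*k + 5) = (k + 4)/(k + 5)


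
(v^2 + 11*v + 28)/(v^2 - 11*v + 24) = (v^2 + 11*v + 28)/(v^2 - 11*v + 24)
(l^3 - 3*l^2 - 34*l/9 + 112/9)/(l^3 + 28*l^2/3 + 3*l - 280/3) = (3*l^2 - l - 14)/(3*(l^2 + 12*l + 35))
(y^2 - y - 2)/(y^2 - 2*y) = (y + 1)/y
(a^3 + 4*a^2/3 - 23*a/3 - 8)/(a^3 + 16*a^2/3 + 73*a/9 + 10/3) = 3*(3*a^2 - 5*a - 8)/(9*a^2 + 21*a + 10)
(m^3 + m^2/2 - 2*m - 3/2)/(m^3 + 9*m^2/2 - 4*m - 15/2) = (m + 1)/(m + 5)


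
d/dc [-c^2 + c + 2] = 1 - 2*c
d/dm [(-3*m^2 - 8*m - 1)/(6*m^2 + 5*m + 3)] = (33*m^2 - 6*m - 19)/(36*m^4 + 60*m^3 + 61*m^2 + 30*m + 9)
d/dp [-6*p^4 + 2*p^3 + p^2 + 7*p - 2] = -24*p^3 + 6*p^2 + 2*p + 7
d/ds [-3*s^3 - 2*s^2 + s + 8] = -9*s^2 - 4*s + 1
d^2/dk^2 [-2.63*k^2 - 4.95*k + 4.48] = -5.26000000000000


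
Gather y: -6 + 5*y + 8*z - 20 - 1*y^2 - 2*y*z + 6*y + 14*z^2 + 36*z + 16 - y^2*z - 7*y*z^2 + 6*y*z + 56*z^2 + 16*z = y^2*(-z - 1) + y*(-7*z^2 + 4*z + 11) + 70*z^2 + 60*z - 10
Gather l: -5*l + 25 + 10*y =-5*l + 10*y + 25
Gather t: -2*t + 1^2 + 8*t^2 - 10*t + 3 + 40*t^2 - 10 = 48*t^2 - 12*t - 6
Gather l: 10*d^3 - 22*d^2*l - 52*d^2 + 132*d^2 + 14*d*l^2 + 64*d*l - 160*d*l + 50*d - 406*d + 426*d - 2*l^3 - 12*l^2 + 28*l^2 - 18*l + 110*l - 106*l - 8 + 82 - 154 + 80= 10*d^3 + 80*d^2 + 70*d - 2*l^3 + l^2*(14*d + 16) + l*(-22*d^2 - 96*d - 14)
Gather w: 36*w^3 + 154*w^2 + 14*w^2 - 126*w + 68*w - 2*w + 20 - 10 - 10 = 36*w^3 + 168*w^2 - 60*w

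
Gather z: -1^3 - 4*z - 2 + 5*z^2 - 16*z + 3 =5*z^2 - 20*z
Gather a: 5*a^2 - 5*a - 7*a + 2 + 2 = 5*a^2 - 12*a + 4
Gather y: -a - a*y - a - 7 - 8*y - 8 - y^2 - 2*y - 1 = -2*a - y^2 + y*(-a - 10) - 16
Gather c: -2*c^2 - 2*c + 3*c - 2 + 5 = -2*c^2 + c + 3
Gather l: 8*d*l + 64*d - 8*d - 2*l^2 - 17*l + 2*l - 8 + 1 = 56*d - 2*l^2 + l*(8*d - 15) - 7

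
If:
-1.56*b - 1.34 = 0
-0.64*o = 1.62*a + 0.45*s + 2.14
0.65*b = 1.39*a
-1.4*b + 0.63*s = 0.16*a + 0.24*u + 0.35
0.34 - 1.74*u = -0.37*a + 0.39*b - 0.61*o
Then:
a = -0.40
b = -0.86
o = -1.27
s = -1.51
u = -0.14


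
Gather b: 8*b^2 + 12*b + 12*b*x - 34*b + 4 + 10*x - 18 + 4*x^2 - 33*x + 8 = 8*b^2 + b*(12*x - 22) + 4*x^2 - 23*x - 6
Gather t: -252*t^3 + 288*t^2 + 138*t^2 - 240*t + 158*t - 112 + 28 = -252*t^3 + 426*t^2 - 82*t - 84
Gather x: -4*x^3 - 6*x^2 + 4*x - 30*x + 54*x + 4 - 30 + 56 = -4*x^3 - 6*x^2 + 28*x + 30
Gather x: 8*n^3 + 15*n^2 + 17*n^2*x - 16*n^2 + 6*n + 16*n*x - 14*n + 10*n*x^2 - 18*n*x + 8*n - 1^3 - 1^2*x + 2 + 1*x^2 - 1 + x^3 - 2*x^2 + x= 8*n^3 - n^2 + x^3 + x^2*(10*n - 1) + x*(17*n^2 - 2*n)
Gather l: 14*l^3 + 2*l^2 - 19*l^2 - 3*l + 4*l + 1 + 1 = 14*l^3 - 17*l^2 + l + 2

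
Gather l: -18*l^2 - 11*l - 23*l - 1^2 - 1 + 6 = -18*l^2 - 34*l + 4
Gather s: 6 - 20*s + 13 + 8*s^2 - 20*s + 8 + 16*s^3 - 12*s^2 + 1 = 16*s^3 - 4*s^2 - 40*s + 28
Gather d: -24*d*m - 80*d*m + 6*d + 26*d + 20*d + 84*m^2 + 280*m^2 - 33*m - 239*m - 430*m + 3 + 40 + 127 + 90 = d*(52 - 104*m) + 364*m^2 - 702*m + 260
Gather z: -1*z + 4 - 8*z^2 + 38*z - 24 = -8*z^2 + 37*z - 20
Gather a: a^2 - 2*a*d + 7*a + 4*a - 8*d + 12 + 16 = a^2 + a*(11 - 2*d) - 8*d + 28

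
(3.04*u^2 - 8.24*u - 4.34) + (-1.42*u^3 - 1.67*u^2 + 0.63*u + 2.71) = -1.42*u^3 + 1.37*u^2 - 7.61*u - 1.63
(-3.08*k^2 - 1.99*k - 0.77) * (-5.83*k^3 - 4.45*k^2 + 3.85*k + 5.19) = 17.9564*k^5 + 25.3077*k^4 + 1.4866*k^3 - 20.2202*k^2 - 13.2926*k - 3.9963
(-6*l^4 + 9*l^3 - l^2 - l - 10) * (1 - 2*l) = 12*l^5 - 24*l^4 + 11*l^3 + l^2 + 19*l - 10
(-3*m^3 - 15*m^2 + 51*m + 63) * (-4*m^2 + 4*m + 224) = 12*m^5 + 48*m^4 - 936*m^3 - 3408*m^2 + 11676*m + 14112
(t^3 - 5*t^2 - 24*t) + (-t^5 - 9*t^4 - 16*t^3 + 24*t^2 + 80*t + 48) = -t^5 - 9*t^4 - 15*t^3 + 19*t^2 + 56*t + 48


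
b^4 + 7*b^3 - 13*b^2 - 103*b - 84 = (b - 4)*(b + 1)*(b + 3)*(b + 7)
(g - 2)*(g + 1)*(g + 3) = g^3 + 2*g^2 - 5*g - 6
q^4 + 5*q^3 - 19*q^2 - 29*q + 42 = (q - 3)*(q - 1)*(q + 2)*(q + 7)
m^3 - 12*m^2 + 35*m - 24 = (m - 8)*(m - 3)*(m - 1)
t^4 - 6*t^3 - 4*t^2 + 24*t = t*(t - 6)*(t - 2)*(t + 2)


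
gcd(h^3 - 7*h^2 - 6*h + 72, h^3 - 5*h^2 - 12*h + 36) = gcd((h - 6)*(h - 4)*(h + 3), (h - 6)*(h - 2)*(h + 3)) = h^2 - 3*h - 18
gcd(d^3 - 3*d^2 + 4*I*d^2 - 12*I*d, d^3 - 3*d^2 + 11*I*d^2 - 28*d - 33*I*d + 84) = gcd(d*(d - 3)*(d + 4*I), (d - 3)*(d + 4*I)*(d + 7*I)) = d^2 + d*(-3 + 4*I) - 12*I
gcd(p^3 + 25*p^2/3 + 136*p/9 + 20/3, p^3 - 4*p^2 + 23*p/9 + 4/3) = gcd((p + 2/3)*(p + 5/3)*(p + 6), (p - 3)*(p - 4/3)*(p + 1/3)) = 1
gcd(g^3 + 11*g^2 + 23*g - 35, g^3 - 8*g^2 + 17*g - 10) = g - 1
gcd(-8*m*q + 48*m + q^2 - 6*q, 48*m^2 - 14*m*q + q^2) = -8*m + q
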